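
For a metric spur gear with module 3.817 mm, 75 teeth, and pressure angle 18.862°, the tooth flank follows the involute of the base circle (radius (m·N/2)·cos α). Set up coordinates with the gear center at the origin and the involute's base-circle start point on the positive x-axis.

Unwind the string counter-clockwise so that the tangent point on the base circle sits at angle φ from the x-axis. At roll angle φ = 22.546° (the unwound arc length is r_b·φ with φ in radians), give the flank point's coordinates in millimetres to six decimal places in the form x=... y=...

x=145.535408 y=2.708706

pitch radius r_p = m·N/2 = 3.817·75/2 = 143.137500
base radius r_b = r_p·cos α = 143.137500·cos 18.862° = 135.451014
roll angle φ = 22.546° = 0.39350193 rad
x = r_b·(cos φ + φ·sin φ) = 135.451014·(0.92357200 + 0.39350193·0.38342505) = 145.535408
y = r_b·(sin φ − φ·cos φ) = 135.451014·(0.38342505 − 0.39350193·0.92357200) = 2.708706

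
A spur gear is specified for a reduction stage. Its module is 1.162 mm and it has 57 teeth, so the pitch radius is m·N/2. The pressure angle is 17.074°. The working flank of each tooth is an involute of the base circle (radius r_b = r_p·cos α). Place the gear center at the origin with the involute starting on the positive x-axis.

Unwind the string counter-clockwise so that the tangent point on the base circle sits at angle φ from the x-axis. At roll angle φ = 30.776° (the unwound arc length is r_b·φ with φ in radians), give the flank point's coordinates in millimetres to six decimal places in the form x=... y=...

pitch radius r_p = m·N/2 = 1.162·57/2 = 33.117000
base radius r_b = r_p·cos α = 33.117000·cos 17.074° = 31.657413
roll angle φ = 30.776° = 0.53714253 rad
x = r_b·(cos φ + φ·sin φ) = 31.657413·(0.85917431 + 0.53714253·0.51168302) = 35.900172
y = r_b·(sin φ − φ·cos φ) = 31.657413·(0.51168302 − 0.53714253·0.85917431) = 1.588694

x=35.900172 y=1.588694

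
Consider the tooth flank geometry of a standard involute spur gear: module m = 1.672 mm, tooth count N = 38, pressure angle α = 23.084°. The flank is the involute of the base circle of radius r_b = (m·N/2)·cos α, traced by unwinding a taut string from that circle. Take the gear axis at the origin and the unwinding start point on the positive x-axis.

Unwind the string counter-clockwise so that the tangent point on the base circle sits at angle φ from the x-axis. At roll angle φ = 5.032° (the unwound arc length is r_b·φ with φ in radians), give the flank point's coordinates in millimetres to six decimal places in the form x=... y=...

x=29.336859 y=0.006594

pitch radius r_p = m·N/2 = 1.672·38/2 = 31.768000
base radius r_b = r_p·cos α = 31.768000·cos 23.084° = 29.224369
roll angle φ = 5.032° = 0.08782497 rad
x = r_b·(cos φ + φ·sin φ) = 29.224369·(0.99614587 + 0.08782497·0.08771211) = 29.336859
y = r_b·(sin φ − φ·cos φ) = 29.224369·(0.08771211 − 0.08782497·0.99614587) = 0.006594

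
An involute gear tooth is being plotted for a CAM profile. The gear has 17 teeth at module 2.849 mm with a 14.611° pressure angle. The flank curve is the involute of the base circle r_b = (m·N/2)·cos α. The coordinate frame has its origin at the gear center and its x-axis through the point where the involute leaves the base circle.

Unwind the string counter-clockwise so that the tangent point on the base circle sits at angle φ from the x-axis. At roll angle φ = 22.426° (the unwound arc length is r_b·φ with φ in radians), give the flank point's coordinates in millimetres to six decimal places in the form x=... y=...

x=25.160185 y=0.461246

pitch radius r_p = m·N/2 = 2.849·17/2 = 24.216500
base radius r_b = r_p·cos α = 24.216500·cos 14.611° = 23.433357
roll angle φ = 22.426° = 0.39140754 rad
x = r_b·(cos φ + φ·sin φ) = 23.433357·(0.92437301 + 0.39140754·0.38148988) = 25.160185
y = r_b·(sin φ − φ·cos φ) = 23.433357·(0.38148988 − 0.39140754·0.92437301) = 0.461246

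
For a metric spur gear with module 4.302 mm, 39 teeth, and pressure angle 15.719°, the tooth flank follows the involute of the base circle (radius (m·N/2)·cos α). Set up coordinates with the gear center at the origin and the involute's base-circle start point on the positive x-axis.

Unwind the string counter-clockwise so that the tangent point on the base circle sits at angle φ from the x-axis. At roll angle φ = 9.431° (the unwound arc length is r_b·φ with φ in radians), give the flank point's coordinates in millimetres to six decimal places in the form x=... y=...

x=81.838253 y=0.119718

pitch radius r_p = m·N/2 = 4.302·39/2 = 83.889000
base radius r_b = r_p·cos α = 83.889000·cos 15.719° = 80.751716
roll angle φ = 9.431° = 0.16460200 rad
x = r_b·(cos φ + φ·sin φ) = 80.751716·(0.98648365 + 0.16460200·0.16385973) = 81.838253
y = r_b·(sin φ − φ·cos φ) = 80.751716·(0.16385973 − 0.16460200·0.98648365) = 0.119718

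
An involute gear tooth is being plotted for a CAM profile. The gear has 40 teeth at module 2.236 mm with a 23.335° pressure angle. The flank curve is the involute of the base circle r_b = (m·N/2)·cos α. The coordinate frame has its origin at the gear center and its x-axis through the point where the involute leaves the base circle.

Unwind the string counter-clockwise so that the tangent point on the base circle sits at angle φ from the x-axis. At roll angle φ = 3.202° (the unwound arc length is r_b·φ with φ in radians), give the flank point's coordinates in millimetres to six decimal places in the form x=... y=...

pitch radius r_p = m·N/2 = 2.236·40/2 = 44.720000
base radius r_b = r_p·cos α = 44.720000·cos 23.335° = 41.062109
roll angle φ = 3.202° = 0.05588544 rad
x = r_b·(cos φ + φ·sin φ) = 41.062109·(0.99843882 + 0.05588544·0.05585636) = 41.126181
y = r_b·(sin φ − φ·cos φ) = 41.062109·(0.05585636 − 0.05588544·0.99843882) = 0.002388

x=41.126181 y=0.002388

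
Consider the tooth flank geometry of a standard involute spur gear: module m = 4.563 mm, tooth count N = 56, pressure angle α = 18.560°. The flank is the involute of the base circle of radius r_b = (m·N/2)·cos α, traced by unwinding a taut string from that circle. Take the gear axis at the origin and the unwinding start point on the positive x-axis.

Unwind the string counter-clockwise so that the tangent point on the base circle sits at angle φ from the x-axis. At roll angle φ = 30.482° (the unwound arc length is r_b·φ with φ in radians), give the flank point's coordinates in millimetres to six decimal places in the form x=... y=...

pitch radius r_p = m·N/2 = 4.563·56/2 = 127.764000
base radius r_b = r_p·cos α = 127.764000·cos 18.560° = 121.119104
roll angle φ = 30.482° = 0.53201126 rad
x = r_b·(cos φ + φ·sin φ) = 121.119104·(0.86178857 + 0.53201126·0.50726765) = 137.065726
y = r_b·(sin φ − φ·cos φ) = 121.119104·(0.50726765 − 0.53201126·0.86178857) = 5.908968

x=137.065726 y=5.908968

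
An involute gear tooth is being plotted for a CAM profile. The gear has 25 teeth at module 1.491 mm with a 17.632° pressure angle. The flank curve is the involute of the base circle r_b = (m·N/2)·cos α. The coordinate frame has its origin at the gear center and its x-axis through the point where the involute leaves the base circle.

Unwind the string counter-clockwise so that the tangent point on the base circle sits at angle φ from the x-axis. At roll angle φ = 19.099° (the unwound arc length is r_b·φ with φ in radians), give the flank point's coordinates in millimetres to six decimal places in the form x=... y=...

pitch radius r_p = m·N/2 = 1.491·25/2 = 18.637500
base radius r_b = r_p·cos α = 18.637500·cos 17.632° = 17.761941
roll angle φ = 19.099° = 0.33334043 rad
x = r_b·(cos φ + φ·sin φ) = 17.761941·(0.94495462 + 0.33334043·0.32720141) = 18.721513
y = r_b·(sin φ − φ·cos φ) = 17.761941·(0.32720141 − 0.33334043·0.94495462) = 0.216870

x=18.721513 y=0.216870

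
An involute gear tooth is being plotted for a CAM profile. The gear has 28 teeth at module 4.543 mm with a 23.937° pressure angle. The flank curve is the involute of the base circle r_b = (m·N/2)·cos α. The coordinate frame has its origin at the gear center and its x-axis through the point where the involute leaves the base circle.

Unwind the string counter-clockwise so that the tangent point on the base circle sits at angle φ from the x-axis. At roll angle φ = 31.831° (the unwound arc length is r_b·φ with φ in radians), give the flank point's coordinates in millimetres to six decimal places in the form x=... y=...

pitch radius r_p = m·N/2 = 4.543·28/2 = 63.602000
base radius r_b = r_p·cos α = 63.602000·cos 23.937° = 58.131728
roll angle φ = 31.831° = 0.55555575 rad
x = r_b·(cos φ + φ·sin φ) = 58.131728·(0.84960746 + 0.55555575·0.52741555) = 66.422254
y = r_b·(sin φ − φ·cos φ) = 58.131728·(0.52741555 − 0.55555575·0.84960746) = 3.221151

x=66.422254 y=3.221151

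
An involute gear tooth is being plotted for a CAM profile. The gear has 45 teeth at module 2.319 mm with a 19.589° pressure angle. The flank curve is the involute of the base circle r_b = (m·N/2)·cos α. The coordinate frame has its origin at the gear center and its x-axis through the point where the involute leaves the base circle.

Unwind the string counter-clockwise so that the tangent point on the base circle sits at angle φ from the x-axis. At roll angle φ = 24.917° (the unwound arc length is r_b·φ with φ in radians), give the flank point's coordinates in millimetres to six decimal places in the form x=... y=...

pitch radius r_p = m·N/2 = 2.319·45/2 = 52.177500
base radius r_b = r_p·cos α = 52.177500·cos 19.589° = 49.157562
roll angle φ = 24.917° = 0.43488369 rad
x = r_b·(cos φ + φ·sin φ) = 49.157562·(0.90691905 + 0.43488369·0.42130492) = 53.588511
y = r_b·(sin φ − φ·cos φ) = 49.157562·(0.42130492 − 0.43488369·0.90691905) = 1.322369

x=53.588511 y=1.322369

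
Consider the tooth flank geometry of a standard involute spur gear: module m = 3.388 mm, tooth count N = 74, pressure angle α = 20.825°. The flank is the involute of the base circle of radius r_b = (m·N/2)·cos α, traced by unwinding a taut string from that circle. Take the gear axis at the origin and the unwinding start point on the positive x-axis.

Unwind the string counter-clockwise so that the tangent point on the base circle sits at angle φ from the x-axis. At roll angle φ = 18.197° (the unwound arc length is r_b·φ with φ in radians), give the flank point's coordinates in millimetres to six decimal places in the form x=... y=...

x=122.927585 y=1.238588

pitch radius r_p = m·N/2 = 3.388·74/2 = 125.356000
base radius r_b = r_p·cos α = 125.356000·cos 20.825° = 117.166573
roll angle φ = 18.197° = 0.31759756 rad
x = r_b·(cos φ + φ·sin φ) = 117.166573·(0.94998840 + 0.31759756·0.31228518) = 122.927585
y = r_b·(sin φ − φ·cos φ) = 117.166573·(0.31228518 − 0.31759756·0.94998840) = 1.238588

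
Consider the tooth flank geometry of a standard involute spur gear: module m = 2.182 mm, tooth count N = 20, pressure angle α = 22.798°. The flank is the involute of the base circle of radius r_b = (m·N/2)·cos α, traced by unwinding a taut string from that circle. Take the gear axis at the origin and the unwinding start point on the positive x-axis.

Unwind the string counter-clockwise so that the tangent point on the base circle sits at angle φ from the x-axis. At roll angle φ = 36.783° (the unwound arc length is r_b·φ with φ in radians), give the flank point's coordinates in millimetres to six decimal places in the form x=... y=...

x=23.843133 y=1.702057

pitch radius r_p = m·N/2 = 2.182·20/2 = 21.820000
base radius r_b = r_p·cos α = 21.820000·cos 22.798° = 20.115349
roll angle φ = 36.783° = 0.64198446 rad
x = r_b·(cos φ + φ·sin φ) = 20.115349·(0.80090907 + 0.64198446·0.59878599) = 23.843133
y = r_b·(sin φ − φ·cos φ) = 20.115349·(0.59878599 − 0.64198446·0.80090907) = 1.702057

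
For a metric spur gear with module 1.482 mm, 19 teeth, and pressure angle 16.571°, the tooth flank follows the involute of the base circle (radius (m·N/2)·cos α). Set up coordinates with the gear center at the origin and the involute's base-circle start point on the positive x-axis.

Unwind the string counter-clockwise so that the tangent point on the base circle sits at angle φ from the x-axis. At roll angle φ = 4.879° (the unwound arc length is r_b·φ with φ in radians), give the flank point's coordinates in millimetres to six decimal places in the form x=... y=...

pitch radius r_p = m·N/2 = 1.482·19/2 = 14.079000
base radius r_b = r_p·cos α = 14.079000·cos 16.571° = 13.494258
roll angle φ = 4.879° = 0.08515461 rad
x = r_b·(cos φ + φ·sin φ) = 13.494258·(0.99637654 + 0.08515461·0.08505174) = 13.543094
y = r_b·(sin φ − φ·cos φ) = 13.494258·(0.08505174 − 0.08515461·0.99637654) = 0.002775

x=13.543094 y=0.002775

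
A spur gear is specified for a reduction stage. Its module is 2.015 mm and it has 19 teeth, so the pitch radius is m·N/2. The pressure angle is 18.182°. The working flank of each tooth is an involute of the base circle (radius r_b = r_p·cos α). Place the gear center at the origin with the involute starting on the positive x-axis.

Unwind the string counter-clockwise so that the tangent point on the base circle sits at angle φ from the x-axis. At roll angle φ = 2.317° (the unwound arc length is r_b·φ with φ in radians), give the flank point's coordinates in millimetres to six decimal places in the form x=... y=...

pitch radius r_p = m·N/2 = 2.015·19/2 = 19.142500
base radius r_b = r_p·cos α = 19.142500·cos 18.182° = 18.186717
roll angle φ = 2.317° = 0.04043928 rad
x = r_b·(cos φ + φ·sin φ) = 18.186717·(0.99918244 + 0.04043928·0.04042826) = 18.201582
y = r_b·(sin φ − φ·cos φ) = 18.186717·(0.04042826 − 0.04043928·0.99918244) = 0.000401

x=18.201582 y=0.000401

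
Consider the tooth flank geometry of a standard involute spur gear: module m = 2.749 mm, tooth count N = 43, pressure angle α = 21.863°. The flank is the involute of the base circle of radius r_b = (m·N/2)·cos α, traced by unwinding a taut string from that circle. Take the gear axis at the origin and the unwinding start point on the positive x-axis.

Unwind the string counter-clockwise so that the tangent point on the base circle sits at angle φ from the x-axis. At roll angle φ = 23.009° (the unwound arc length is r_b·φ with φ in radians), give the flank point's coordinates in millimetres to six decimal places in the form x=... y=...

x=59.098867 y=1.165148

pitch radius r_p = m·N/2 = 2.749·43/2 = 59.103500
base radius r_b = r_p·cos α = 59.103500·cos 21.863° = 54.852595
roll angle φ = 23.009° = 0.40158281 rad
x = r_b·(cos φ + φ·sin φ) = 54.852595·(0.92044347 + 0.40158281·0.39087572) = 59.098867
y = r_b·(sin φ − φ·cos φ) = 54.852595·(0.39087572 − 0.40158281·0.92044347) = 1.165148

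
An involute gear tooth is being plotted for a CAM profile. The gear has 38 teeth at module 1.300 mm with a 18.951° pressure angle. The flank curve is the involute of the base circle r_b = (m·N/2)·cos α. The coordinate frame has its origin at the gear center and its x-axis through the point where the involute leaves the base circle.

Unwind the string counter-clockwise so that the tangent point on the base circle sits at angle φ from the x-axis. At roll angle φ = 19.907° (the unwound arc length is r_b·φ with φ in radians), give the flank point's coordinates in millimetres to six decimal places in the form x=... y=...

x=24.728947 y=0.322679

pitch radius r_p = m·N/2 = 1.300·38/2 = 24.700000
base radius r_b = r_p·cos α = 24.700000·cos 18.951° = 23.361177
roll angle φ = 19.907° = 0.34744269 rad
x = r_b·(cos φ + φ·sin φ) = 23.361177·(0.94024653 + 0.34744269·0.34049443) = 24.728947
y = r_b·(sin φ − φ·cos φ) = 23.361177·(0.34049443 − 0.34744269·0.94024653) = 0.322679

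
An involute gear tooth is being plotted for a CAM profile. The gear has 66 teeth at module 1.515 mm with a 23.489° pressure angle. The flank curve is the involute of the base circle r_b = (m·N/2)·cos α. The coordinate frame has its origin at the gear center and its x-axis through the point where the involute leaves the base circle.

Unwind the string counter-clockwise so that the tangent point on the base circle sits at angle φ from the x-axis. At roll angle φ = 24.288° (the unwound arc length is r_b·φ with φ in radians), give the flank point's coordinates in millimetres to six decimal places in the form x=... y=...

pitch radius r_p = m·N/2 = 1.515·66/2 = 49.995000
base radius r_b = r_p·cos α = 49.995000·cos 23.489° = 45.852245
roll angle φ = 24.288° = 0.42390557 rad
x = r_b·(cos φ + φ·sin φ) = 45.852245·(0.91148944 + 0.42390557·0.41132347) = 49.788740
y = r_b·(sin φ − φ·cos φ) = 45.852245·(0.41132347 − 0.42390557·0.91148944) = 1.143464

x=49.788740 y=1.143464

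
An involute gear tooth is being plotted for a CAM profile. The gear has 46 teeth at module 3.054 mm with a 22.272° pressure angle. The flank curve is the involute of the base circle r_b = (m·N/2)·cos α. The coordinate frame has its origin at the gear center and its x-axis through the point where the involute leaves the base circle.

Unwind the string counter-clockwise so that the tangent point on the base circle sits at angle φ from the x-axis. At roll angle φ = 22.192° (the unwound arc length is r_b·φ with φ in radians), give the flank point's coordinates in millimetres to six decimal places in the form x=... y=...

pitch radius r_p = m·N/2 = 3.054·46/2 = 70.242000
base radius r_b = r_p·cos α = 70.242000·cos 22.272° = 65.001599
roll angle φ = 22.192° = 0.38732347 rad
x = r_b·(cos φ + φ·sin φ) = 65.001599·(0.92592333 + 0.38732347·0.37771151) = 69.696005
y = r_b·(sin φ − φ·cos φ) = 65.001599·(0.37771151 − 0.38732347·0.92592333) = 1.240209

x=69.696005 y=1.240209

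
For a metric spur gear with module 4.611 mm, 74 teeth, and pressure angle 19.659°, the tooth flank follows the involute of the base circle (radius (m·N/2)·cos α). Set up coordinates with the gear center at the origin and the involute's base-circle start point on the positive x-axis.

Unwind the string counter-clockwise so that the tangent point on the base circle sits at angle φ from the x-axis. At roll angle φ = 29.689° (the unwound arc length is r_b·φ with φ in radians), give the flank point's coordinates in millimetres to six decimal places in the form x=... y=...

x=180.805234 y=7.252811

pitch radius r_p = m·N/2 = 4.611·74/2 = 170.607000
base radius r_b = r_p·cos α = 170.607000·cos 19.659° = 160.662578
roll angle φ = 29.689° = 0.51817080 rad
x = r_b·(cos φ + φ·sin φ) = 160.662578·(0.86872662 + 0.51817080·0.49529189) = 180.805234
y = r_b·(sin φ − φ·cos φ) = 160.662578·(0.49529189 − 0.51817080·0.86872662) = 7.252811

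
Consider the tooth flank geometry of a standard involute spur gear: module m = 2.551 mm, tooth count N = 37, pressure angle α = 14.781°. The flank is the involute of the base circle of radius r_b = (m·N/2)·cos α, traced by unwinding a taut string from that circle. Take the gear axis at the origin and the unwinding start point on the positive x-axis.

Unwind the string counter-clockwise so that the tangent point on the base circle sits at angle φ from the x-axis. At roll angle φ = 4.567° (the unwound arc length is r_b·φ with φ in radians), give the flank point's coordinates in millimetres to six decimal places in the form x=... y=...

pitch radius r_p = m·N/2 = 2.551·37/2 = 47.193500
base radius r_b = r_p·cos α = 47.193500·cos 14.781° = 45.631775
roll angle φ = 4.567° = 0.07970919 rad
x = r_b·(cos φ + φ·sin φ) = 45.631775·(0.99682490 + 0.07970919·0.07962481) = 45.776507
y = r_b·(sin φ − φ·cos φ) = 45.631775·(0.07962481 − 0.07970919·0.99682490) = 0.007698

x=45.776507 y=0.007698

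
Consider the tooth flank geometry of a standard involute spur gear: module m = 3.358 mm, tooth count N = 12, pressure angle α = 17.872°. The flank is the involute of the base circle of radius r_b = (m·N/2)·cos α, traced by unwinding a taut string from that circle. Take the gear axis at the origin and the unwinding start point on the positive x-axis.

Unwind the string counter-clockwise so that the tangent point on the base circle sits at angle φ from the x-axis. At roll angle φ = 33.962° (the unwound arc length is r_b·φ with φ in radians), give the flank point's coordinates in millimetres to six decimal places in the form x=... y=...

x=22.254283 y=1.285010

pitch radius r_p = m·N/2 = 3.358·12/2 = 20.148000
base radius r_b = r_p·cos α = 20.148000·cos 17.872° = 19.175748
roll angle φ = 33.962° = 0.59274872 rad
x = r_b·(cos φ + φ·sin φ) = 19.175748·(0.82940826 + 0.59274872·0.55864294) = 22.254283
y = r_b·(sin φ − φ·cos φ) = 19.175748·(0.55864294 − 0.59274872·0.82940826) = 1.285010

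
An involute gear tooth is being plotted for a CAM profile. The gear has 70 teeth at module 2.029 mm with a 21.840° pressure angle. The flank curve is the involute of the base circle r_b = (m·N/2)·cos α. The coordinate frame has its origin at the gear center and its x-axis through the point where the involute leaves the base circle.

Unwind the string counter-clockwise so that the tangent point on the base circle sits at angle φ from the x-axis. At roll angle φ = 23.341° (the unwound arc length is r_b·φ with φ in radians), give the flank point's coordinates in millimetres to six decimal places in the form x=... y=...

pitch radius r_p = m·N/2 = 2.029·70/2 = 71.015000
base radius r_b = r_p·cos α = 71.015000·cos 21.840° = 65.917993
roll angle φ = 23.341° = 0.40737730 rad
x = r_b·(cos φ + φ·sin φ) = 65.917993·(0.91816310 + 0.40737730·0.39620263) = 71.162894
y = r_b·(sin φ − φ·cos φ) = 65.917993·(0.39620263 − 0.40737730·0.91816310) = 1.460995

x=71.162894 y=1.460995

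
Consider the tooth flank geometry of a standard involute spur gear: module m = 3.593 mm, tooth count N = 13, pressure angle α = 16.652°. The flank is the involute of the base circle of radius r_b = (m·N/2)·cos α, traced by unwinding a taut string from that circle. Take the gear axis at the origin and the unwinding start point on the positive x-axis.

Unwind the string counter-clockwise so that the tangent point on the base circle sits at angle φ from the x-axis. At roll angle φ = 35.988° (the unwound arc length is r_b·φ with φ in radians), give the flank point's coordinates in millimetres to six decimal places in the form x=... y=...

pitch radius r_p = m·N/2 = 3.593·13/2 = 23.354500
base radius r_b = r_p·cos α = 23.354500·cos 16.652° = 22.375080
roll angle φ = 35.988° = 0.62810909 rad
x = r_b·(cos φ + φ·sin φ) = 22.375080·(0.80914008 + 0.62810909·0.58761580) = 26.362921
y = r_b·(sin φ − φ·cos φ) = 22.375080·(0.58761580 − 0.62810909·0.80914008) = 1.776303

x=26.362921 y=1.776303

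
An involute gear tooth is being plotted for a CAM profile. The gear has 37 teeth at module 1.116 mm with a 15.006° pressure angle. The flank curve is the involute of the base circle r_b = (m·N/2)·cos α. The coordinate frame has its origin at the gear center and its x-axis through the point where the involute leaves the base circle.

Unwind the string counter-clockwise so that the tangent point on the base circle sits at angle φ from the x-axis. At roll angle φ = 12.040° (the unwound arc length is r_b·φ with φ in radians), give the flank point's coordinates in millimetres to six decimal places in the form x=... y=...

x=20.377393 y=0.061410

pitch radius r_p = m·N/2 = 1.116·37/2 = 20.646000
base radius r_b = r_p·cos α = 20.646000·cos 15.006° = 19.941945
roll angle φ = 12.040° = 0.21013764 rad
x = r_b·(cos φ + φ·sin φ) = 19.941945·(0.97800221 + 0.21013764·0.20859452) = 20.377393
y = r_b·(sin φ − φ·cos φ) = 19.941945·(0.20859452 − 0.21013764·0.97800221) = 0.061410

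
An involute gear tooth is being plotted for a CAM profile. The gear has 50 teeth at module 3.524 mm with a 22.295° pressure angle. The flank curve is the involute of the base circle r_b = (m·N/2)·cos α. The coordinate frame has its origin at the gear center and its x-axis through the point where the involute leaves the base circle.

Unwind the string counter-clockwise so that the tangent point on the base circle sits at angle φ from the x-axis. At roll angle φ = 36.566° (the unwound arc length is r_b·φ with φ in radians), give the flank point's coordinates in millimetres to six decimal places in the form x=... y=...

x=96.461586 y=6.779256

pitch radius r_p = m·N/2 = 3.524·50/2 = 88.100000
base radius r_b = r_p·cos α = 88.100000·cos 22.295° = 81.513893
roll angle φ = 36.566° = 0.63819709 rad
x = r_b·(cos φ + φ·sin φ) = 81.513893·(0.80317114 + 0.63819709·0.59574837) = 96.461586
y = r_b·(sin φ − φ·cos φ) = 81.513893·(0.59574837 − 0.63819709·0.80317114) = 6.779256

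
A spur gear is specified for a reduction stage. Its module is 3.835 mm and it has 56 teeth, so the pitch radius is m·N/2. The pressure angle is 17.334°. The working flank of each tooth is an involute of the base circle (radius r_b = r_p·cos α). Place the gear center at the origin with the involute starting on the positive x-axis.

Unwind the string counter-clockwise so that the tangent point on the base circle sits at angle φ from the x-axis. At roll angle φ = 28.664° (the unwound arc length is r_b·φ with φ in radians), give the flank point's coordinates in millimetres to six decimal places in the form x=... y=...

pitch radius r_p = m·N/2 = 3.835·56/2 = 107.380000
base radius r_b = r_p·cos α = 107.380000·cos 17.334° = 102.503248
roll angle φ = 28.664° = 0.50028118 rad
x = r_b·(cos φ + φ·sin φ) = 102.503248·(0.87744772 + 0.50028118·0.47967228) = 114.539049
y = r_b·(sin φ − φ·cos φ) = 102.503248·(0.47967228 − 0.50028118·0.87744772) = 4.172056

x=114.539049 y=4.172056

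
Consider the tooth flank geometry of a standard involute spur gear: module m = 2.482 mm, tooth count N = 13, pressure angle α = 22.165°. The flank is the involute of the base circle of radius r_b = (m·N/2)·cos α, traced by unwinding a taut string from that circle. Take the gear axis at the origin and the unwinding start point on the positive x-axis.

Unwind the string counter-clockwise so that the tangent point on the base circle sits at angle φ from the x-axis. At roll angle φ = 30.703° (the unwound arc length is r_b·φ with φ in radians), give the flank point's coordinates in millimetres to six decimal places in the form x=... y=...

x=16.934393 y=0.744568

pitch radius r_p = m·N/2 = 2.482·13/2 = 16.133000
base radius r_b = r_p·cos α = 16.133000·cos 22.165° = 14.940791
roll angle φ = 30.703° = 0.53586844 rad
x = r_b·(cos φ + φ·sin φ) = 14.940791·(0.85982554 + 0.53586844·0.51058794) = 16.934393
y = r_b·(sin φ − φ·cos φ) = 14.940791·(0.51058794 − 0.53586844·0.85982554) = 0.744568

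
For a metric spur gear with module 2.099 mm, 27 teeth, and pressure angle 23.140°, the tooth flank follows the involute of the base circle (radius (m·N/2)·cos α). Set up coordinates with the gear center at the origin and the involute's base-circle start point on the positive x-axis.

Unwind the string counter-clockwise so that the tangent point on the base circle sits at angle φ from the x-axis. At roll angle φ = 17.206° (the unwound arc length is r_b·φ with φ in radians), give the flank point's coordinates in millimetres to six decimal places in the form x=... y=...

x=27.205309 y=0.233104

pitch radius r_p = m·N/2 = 2.099·27/2 = 28.336500
base radius r_b = r_p·cos α = 28.336500·cos 23.140° = 26.056754
roll angle φ = 17.206° = 0.30030135 rad
x = r_b·(cos φ + φ·sin φ) = 26.056754·(0.95524739 + 0.30030135·0.29580808) = 27.205309
y = r_b·(sin φ − φ·cos φ) = 26.056754·(0.29580808 − 0.30030135·0.95524739) = 0.233104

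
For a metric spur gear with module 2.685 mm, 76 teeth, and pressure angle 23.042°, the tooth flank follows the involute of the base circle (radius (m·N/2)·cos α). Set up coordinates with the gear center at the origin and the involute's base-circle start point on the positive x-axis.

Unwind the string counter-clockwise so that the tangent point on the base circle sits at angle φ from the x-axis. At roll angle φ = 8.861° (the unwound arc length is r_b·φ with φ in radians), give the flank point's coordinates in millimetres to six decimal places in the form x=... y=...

x=95.005973 y=0.115488

pitch radius r_p = m·N/2 = 2.685·76/2 = 102.030000
base radius r_b = r_p·cos α = 102.030000·cos 23.042° = 93.889861
roll angle φ = 8.861° = 0.15465363 rad
x = r_b·(cos φ + φ·sin φ) = 93.889861·(0.98806494 + 0.15465363·0.15403787) = 95.005973
y = r_b·(sin φ − φ·cos φ) = 93.889861·(0.15403787 − 0.15465363·0.98806494) = 0.115488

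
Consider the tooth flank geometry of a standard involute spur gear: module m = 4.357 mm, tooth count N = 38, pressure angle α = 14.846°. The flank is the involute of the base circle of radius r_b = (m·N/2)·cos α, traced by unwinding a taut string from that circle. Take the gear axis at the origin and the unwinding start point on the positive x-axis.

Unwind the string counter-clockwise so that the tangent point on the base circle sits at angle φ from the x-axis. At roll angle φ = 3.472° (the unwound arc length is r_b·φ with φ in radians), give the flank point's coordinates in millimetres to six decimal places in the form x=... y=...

pitch radius r_p = m·N/2 = 4.357·38/2 = 82.783000
base radius r_b = r_p·cos α = 82.783000·cos 14.846° = 80.019537
roll angle φ = 3.472° = 0.06059783 rad
x = r_b·(cos φ + φ·sin φ) = 80.019537·(0.99816451 + 0.06059783·0.06056075) = 80.166322
y = r_b·(sin φ − φ·cos φ) = 80.019537·(0.06056075 − 0.06059783·0.99816451) = 0.005933

x=80.166322 y=0.005933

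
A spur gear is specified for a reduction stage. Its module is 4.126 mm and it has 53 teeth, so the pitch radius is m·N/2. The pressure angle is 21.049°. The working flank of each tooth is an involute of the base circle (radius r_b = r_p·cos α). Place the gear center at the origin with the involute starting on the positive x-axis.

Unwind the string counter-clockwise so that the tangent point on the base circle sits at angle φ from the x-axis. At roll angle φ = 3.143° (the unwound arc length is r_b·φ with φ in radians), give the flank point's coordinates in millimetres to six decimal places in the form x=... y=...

pitch radius r_p = m·N/2 = 4.126·53/2 = 109.339000
base radius r_b = r_p·cos α = 109.339000·cos 21.049° = 102.043203
roll angle φ = 3.143° = 0.05485570 rad
x = r_b·(cos φ + φ·sin φ) = 102.043203·(0.99849580 + 0.05485570·0.05482819) = 102.196619
y = r_b·(sin φ − φ·cos φ) = 102.043203·(0.05482819 − 0.05485570·0.99849580) = 0.005613

x=102.196619 y=0.005613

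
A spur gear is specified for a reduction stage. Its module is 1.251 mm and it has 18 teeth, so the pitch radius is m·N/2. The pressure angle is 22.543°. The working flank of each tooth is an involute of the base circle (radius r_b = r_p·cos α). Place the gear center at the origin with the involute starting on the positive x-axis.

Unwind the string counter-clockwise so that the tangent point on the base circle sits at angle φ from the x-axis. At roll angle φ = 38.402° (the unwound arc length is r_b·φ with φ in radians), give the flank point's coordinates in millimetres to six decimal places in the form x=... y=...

pitch radius r_p = m·N/2 = 1.251·18/2 = 11.259000
base radius r_b = r_p·cos α = 11.259000·cos 22.543° = 10.398723
roll angle φ = 38.402° = 0.67024134 rad
x = r_b·(cos φ + φ·sin φ) = 10.398723·(0.78367177 + 0.67024134·0.62117514) = 12.478562
y = r_b·(sin φ − φ·cos φ) = 10.398723·(0.62117514 − 0.67024134·0.78367177) = 0.997507

x=12.478562 y=0.997507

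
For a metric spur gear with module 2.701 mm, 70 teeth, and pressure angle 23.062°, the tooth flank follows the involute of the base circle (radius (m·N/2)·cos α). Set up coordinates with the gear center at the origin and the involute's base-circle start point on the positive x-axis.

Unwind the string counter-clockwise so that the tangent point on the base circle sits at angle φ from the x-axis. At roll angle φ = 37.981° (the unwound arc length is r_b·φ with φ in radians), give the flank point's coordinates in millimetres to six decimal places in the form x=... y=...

x=104.041850 y=8.080225

pitch radius r_p = m·N/2 = 2.701·70/2 = 94.535000
base radius r_b = r_p·cos α = 94.535000·cos 23.062° = 86.979905
roll angle φ = 37.981° = 0.66289350 rad
x = r_b·(cos φ + φ·sin φ) = 86.979905·(0.78821487 + 0.66289350·0.61540013) = 104.041850
y = r_b·(sin φ − φ·cos φ) = 86.979905·(0.61540013 − 0.66289350·0.78821487) = 8.080225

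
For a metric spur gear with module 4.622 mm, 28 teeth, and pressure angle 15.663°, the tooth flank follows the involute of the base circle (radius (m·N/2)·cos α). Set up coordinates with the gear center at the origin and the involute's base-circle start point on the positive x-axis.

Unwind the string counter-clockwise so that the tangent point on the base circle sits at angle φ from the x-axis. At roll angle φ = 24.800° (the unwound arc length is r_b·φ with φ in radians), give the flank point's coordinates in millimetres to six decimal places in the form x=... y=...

pitch radius r_p = m·N/2 = 4.622·28/2 = 64.708000
base radius r_b = r_p·cos α = 64.708000·cos 15.663° = 62.305152
roll angle φ = 24.800° = 0.43284165 rad
x = r_b·(cos φ + φ·sin φ) = 62.305152·(0.90777748 + 0.43284165·0.41945208) = 67.871109
y = r_b·(sin φ − φ·cos φ) = 62.305152·(0.41945208 − 0.43284165·0.90777748) = 1.652842

x=67.871109 y=1.652842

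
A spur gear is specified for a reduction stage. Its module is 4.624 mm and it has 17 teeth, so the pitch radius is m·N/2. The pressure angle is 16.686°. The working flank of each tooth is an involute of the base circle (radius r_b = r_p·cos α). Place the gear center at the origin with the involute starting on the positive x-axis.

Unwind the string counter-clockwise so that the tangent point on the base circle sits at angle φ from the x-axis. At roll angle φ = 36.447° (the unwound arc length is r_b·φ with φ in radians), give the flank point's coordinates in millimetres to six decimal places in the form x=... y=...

pitch radius r_p = m·N/2 = 4.624·17/2 = 39.304000
base radius r_b = r_p·cos α = 39.304000·cos 16.686° = 37.649014
roll angle φ = 36.447° = 0.63612015 rad
x = r_b·(cos φ + φ·sin φ) = 37.649014·(0.80440674 + 0.63612015·0.59407895) = 44.512893
y = r_b·(sin φ − φ·cos φ) = 37.649014·(0.59407895 − 0.63612015·0.80440674) = 3.101511

x=44.512893 y=3.101511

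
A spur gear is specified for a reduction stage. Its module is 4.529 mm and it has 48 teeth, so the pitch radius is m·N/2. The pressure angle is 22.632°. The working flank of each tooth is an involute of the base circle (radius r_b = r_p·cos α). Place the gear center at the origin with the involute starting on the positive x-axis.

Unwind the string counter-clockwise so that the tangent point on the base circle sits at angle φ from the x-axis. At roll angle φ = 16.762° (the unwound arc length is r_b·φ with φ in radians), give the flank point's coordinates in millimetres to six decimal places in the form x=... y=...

pitch radius r_p = m·N/2 = 4.529·48/2 = 108.696000
base radius r_b = r_p·cos α = 108.696000·cos 22.632° = 100.325913
roll angle φ = 16.762° = 0.29255209 rad
x = r_b·(cos φ + φ·sin φ) = 100.325913·(0.95751098 + 0.29255209·0.28839682) = 104.527770
y = r_b·(sin φ − φ·cos φ) = 100.325913·(0.28839682 − 0.29255209·0.95751098) = 0.830195

x=104.527770 y=0.830195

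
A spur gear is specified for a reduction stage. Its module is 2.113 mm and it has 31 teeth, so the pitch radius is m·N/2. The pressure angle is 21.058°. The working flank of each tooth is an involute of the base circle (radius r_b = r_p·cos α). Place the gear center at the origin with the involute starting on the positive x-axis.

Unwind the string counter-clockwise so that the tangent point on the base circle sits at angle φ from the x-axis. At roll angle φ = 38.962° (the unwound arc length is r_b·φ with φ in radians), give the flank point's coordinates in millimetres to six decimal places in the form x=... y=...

x=36.834826 y=3.057957

pitch radius r_p = m·N/2 = 2.113·31/2 = 32.751500
base radius r_b = r_p·cos α = 32.751500·cos 21.058° = 30.564262
roll angle φ = 38.962° = 0.68001518 rad
x = r_b·(cos φ + φ·sin φ) = 30.564262·(0.77756317 + 0.68001518·0.62880483) = 36.834826
y = r_b·(sin φ − φ·cos φ) = 30.564262·(0.62880483 − 0.68001518·0.77756317) = 3.057957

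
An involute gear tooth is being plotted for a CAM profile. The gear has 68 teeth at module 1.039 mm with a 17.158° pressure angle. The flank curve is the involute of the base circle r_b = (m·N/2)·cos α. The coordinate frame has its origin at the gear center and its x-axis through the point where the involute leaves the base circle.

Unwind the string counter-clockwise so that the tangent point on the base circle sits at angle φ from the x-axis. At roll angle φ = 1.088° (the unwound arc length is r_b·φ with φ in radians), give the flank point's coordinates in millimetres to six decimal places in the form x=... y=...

pitch radius r_p = m·N/2 = 1.039·68/2 = 35.326000
base radius r_b = r_p·cos α = 35.326000·cos 17.158° = 33.753812
roll angle φ = 1.088° = 0.01898918 rad
x = r_b·(cos φ + φ·sin φ) = 33.753812·(0.99981971 + 0.01898918·0.01898804) = 33.759897
y = r_b·(sin φ − φ·cos φ) = 33.753812·(0.01898804 − 0.01898918·0.99981971) = 0.000077

x=33.759897 y=0.000077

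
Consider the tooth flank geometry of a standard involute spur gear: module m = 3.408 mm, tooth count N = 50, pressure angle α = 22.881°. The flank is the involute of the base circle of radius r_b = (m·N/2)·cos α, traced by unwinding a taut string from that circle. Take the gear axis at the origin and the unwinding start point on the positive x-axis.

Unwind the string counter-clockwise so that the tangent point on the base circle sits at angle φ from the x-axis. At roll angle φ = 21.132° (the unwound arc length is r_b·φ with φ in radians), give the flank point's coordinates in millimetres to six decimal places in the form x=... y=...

x=83.654710 y=1.294973

pitch radius r_p = m·N/2 = 3.408·50/2 = 85.200000
base radius r_b = r_p·cos α = 85.200000·cos 22.881° = 78.495986
roll angle φ = 21.132° = 0.36882298 rad
x = r_b·(cos φ + φ·sin φ) = 78.495986·(0.93275233 + 0.36882298·0.36051781) = 83.654710
y = r_b·(sin φ − φ·cos φ) = 78.495986·(0.36051781 − 0.36882298·0.93275233) = 1.294973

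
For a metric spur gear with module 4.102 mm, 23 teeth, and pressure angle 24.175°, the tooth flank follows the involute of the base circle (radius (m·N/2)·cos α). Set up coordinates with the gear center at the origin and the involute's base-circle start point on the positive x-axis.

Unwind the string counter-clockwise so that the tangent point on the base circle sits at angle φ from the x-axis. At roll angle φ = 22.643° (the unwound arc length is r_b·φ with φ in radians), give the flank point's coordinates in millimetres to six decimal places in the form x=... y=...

x=46.266444 y=0.871657

pitch radius r_p = m·N/2 = 4.102·23/2 = 47.173000
base radius r_b = r_p·cos α = 47.173000·cos 24.175° = 43.035876
roll angle φ = 22.643° = 0.39519490 rad
x = r_b·(cos φ + φ·sin φ) = 43.035876·(0.92292155 + 0.39519490·0.38498808) = 46.266444
y = r_b·(sin φ − φ·cos φ) = 43.035876·(0.38498808 − 0.39519490·0.92292155) = 0.871657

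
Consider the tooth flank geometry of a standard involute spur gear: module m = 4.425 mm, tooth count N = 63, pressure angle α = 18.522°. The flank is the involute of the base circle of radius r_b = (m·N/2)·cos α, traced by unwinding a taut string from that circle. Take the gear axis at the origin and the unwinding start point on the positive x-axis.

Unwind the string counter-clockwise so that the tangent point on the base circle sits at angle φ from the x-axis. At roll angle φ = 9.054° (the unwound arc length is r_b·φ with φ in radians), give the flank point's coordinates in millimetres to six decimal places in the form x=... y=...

pitch radius r_p = m·N/2 = 4.425·63/2 = 139.387500
base radius r_b = r_p·cos α = 139.387500·cos 18.522° = 132.167471
roll angle φ = 9.054° = 0.15802211 rad
x = r_b·(cos φ + φ·sin φ) = 132.167471·(0.98754047 + 0.15802211·0.15736527) = 133.807360
y = r_b·(sin φ − φ·cos φ) = 132.167471·(0.15736527 − 0.15802211·0.98754047) = 0.173409

x=133.807360 y=0.173409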